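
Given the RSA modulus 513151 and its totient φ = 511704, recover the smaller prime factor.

φ(n) = (p−1)(q−1) = n − (p+q) + 1, so p + q = 513151 − 511704 + 1 = 1448.
p and q are the roots of t² − 1448t + 513151 = 0.
Discriminant: 1448² − 4·513151 = 2096704 − 2052604 = 44100; √44100 = 210.
q = (1448 − 210)/2 = 619, p = (1448 + 210)/2 = 829.
Check: 619 · 829 = 513151.

619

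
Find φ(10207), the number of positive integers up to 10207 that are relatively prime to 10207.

9976

Factor: 10207 = 59 · 173.
φ(10207) = (59−1) · (173−1) = 58 · 172 = 9976.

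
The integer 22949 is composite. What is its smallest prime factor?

53

22949 is odd.
Digit sum 26, not divisible by 3.
Ends in 9: not divisible by 5.
7: 22949 = 7·3278 + 3
11: 22949 = 11·2086 + 3
13: 22949 = 13·1765 + 4
17: 22949 = 17·1349 + 16
19: 22949 = 19·1207 + 16
23: 22949 = 23·997 + 18
29: 22949 = 29·791 + 10
31: 22949 = 31·740 + 9
37: 22949 = 37·620 + 9
41: 22949 = 41·559 + 30
43: 22949 = 43·533 + 30
47: 22949 = 47·488 + 13
53: 22949 = 53·433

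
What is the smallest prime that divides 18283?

18283 is odd.
Digit sum 22, not divisible by 3.
Ends in 3: not divisible by 5.
7: 18283 = 7·2611 + 6
11: 18283 = 11·1662 + 1
13: 18283 = 13·1406 + 5
17: 18283 = 17·1075 + 8
19: 18283 = 19·962 + 5
23: 18283 = 23·794 + 21
29: 18283 = 29·630 + 13
31: 18283 = 31·589 + 24
37: 18283 = 37·494 + 5
41: 18283 = 41·445 + 38
43: 18283 = 43·425 + 8
47: 18283 = 47·389

47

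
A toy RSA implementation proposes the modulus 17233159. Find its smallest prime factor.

17233159 is odd.
Digit sum 31, not divisible by 3.
Ends in 9: not divisible by 5.
7: 17233159 = 7·2461879 + 6
11: 17233159 = 11·1566650 + 9
13: 17233159 = 13·1325627 + 8
17: 17233159 = 17·1013715 + 4
19: 17233159 = 19·907008 + 7
23: 17233159 = 23·749267 + 18
29: 17233159 = 29·594246 + 25
31: 17233159 = 31·555908 + 11
37: 17233159 = 37·465761 + 2
41: 17233159 = 41·420320 + 39
43: 17233159 = 43·400771 + 6
47: 17233159 = 47·366662 + 45
53: 17233159 = 53·325153 + 50
59: 17233159 = 59·292087 + 26
61: 17233159 = 61·282510 + 49
67: 17233159 = 67·257211 + 22
71: 17233159 = 71·242720 + 39
73: 17233159 = 73·236070 + 49
79: 17233159 = 79·218141 + 20
83: 17233159 = 83·207628 + 35
89: 17233159 = 89·193631

89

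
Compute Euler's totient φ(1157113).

Factor: 1157113 = 79 · 97 · 151.
φ(1157113) = (79−1) · (97−1) · (151−1) = 78 · 96 · 150 = 1123200.

1123200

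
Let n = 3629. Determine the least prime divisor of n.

3629 is odd.
Digit sum 20, not divisible by 3.
Ends in 9: not divisible by 5.
7: 3629 = 7·518 + 3
11: 3629 = 11·329 + 10
13: 3629 = 13·279 + 2
17: 3629 = 17·213 + 8
19: 3629 = 19·191

19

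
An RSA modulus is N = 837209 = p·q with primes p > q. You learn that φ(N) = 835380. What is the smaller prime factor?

φ(n) = (p−1)(q−1) = n − (p+q) + 1, so p + q = 837209 − 835380 + 1 = 1830.
p and q are the roots of t² − 1830t + 837209 = 0.
Discriminant: 1830² − 4·837209 = 3348900 − 3348836 = 64; √64 = 8.
q = (1830 − 8)/2 = 911, p = (1830 + 8)/2 = 919.
Check: 911 · 919 = 837209.

911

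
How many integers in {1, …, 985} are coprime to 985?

Factor: 985 = 5 · 197.
φ(985) = (5−1) · (197−1) = 4 · 196 = 784.

784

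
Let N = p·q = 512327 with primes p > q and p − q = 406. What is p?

Since p = q + 406, we have 512327 = q(q + 406), so q² + 406q − 512327 = 0.
Discriminant: 406² + 4·512327 = 164836 + 2049308 = 2214144; √2214144 = 1488.
q = (−406 + 1488)/2 = 541, and p = q + 406 = 947.
Check: 541 · 947 = 512327.

947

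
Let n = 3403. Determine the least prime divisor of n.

3403 is odd.
Digit sum 10, not divisible by 3.
Ends in 3: not divisible by 5.
7: 3403 = 7·486 + 1
11: 3403 = 11·309 + 4
13: 3403 = 13·261 + 10
17: 3403 = 17·200 + 3
19: 3403 = 19·179 + 2
23: 3403 = 23·147 + 22
29: 3403 = 29·117 + 10
31: 3403 = 31·109 + 24
37: 3403 = 37·91 + 36
41: 3403 = 41·83

41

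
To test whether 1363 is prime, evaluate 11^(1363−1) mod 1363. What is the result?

11^1 ≡ 11 (mod 1363)
11^2 ≡ 11^2 = 121 ≡ 121 (mod 1363)
11^4 ≡ 121^2 = 14641 ≡ 1011 (mod 1363)
11^8 ≡ 1011^2 = 1022121 ≡ 1234 (mod 1363)
11^16 ≡ 1234^2 = 1522756 ≡ 285 (mod 1363)
11^32 ≡ 285^2 = 81225 ≡ 808 (mod 1363)
11^64 ≡ 808^2 = 652864 ≡ 1350 (mod 1363)
11^128 ≡ 1350^2 = 1822500 ≡ 169 (mod 1363)
11^256 ≡ 169^2 = 28561 ≡ 1301 (mod 1363)
11^512 ≡ 1301^2 = 1692601 ≡ 1118 (mod 1363)
11^1024 ≡ 1118^2 = 1249924 ≡ 53 (mod 1363)
1362 = 1024 + 256 + 64 + 16 + 2 in binary powers of 2.
So 11^1362 ≡ 53 · 1301 · 1350 · 285 · 121 ≡ 1193 (mod 1363).
Since 1193 ≠ 1, base 11 is a Fermat witness: 1363 is composite.

1193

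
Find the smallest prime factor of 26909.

71

26909 is odd.
Digit sum 26, not divisible by 3.
Ends in 9: not divisible by 5.
7: 26909 = 7·3844 + 1
11: 26909 = 11·2446 + 3
13: 26909 = 13·2069 + 12
17: 26909 = 17·1582 + 15
19: 26909 = 19·1416 + 5
23: 26909 = 23·1169 + 22
29: 26909 = 29·927 + 26
31: 26909 = 31·868 + 1
37: 26909 = 37·727 + 10
41: 26909 = 41·656 + 13
43: 26909 = 43·625 + 34
47: 26909 = 47·572 + 25
53: 26909 = 53·507 + 38
59: 26909 = 59·456 + 5
61: 26909 = 61·441 + 8
67: 26909 = 67·401 + 42
71: 26909 = 71·379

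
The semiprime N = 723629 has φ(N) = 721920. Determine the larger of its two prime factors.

φ(n) = (p−1)(q−1) = n − (p+q) + 1, so p + q = 723629 − 721920 + 1 = 1710.
p and q are the roots of t² − 1710t + 723629 = 0.
Discriminant: 1710² − 4·723629 = 2924100 − 2894516 = 29584; √29584 = 172.
q = (1710 − 172)/2 = 769, p = (1710 + 172)/2 = 941.
Check: 769 · 941 = 723629.

941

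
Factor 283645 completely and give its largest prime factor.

71

283645 = 5 · 56729
56729 = 17 · 3337
3337 = 47 · 71
71 is prime.
So 283645 = 5 · 17 · 47 · 71; the largest prime factor is 71.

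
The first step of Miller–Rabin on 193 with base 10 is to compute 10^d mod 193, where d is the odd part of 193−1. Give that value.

35

193 − 1 = 192 = 2^6 · 3, so d = 3.
10^1 ≡ 10 (mod 193)
10^2 ≡ 10^2 = 100 ≡ 100 (mod 193)
3 = 2 + 1 in binary powers of 2.
So 10^3 ≡ 100 · 10 ≡ 35 (mod 193).
Squaring chain: 35 → 67 → 50 → 184 → 81 → 192; reaches −1, so base 10 does not prove 193 composite.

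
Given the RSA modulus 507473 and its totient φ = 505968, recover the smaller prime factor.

509

φ(n) = (p−1)(q−1) = n − (p+q) + 1, so p + q = 507473 − 505968 + 1 = 1506.
p and q are the roots of t² − 1506t + 507473 = 0.
Discriminant: 1506² − 4·507473 = 2268036 − 2029892 = 238144; √238144 = 488.
q = (1506 − 488)/2 = 509, p = (1506 + 488)/2 = 997.
Check: 509 · 997 = 507473.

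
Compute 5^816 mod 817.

5^1 ≡ 5 (mod 817)
5^2 ≡ 5^2 = 25 ≡ 25 (mod 817)
5^4 ≡ 25^2 = 625 ≡ 625 (mod 817)
5^8 ≡ 625^2 = 390625 ≡ 99 (mod 817)
5^16 ≡ 99^2 = 9801 ≡ 814 (mod 817)
5^32 ≡ 814^2 = 662596 ≡ 9 (mod 817)
5^64 ≡ 9^2 = 81 ≡ 81 (mod 817)
5^128 ≡ 81^2 = 6561 ≡ 25 (mod 817)
5^256 ≡ 25^2 = 625 ≡ 625 (mod 817)
5^512 ≡ 625^2 = 390625 ≡ 99 (mod 817)
816 = 512 + 256 + 32 + 16 in binary powers of 2.
So 5^816 ≡ 99 · 625 · 9 · 814 ≡ 140 (mod 817).
Since 140 ≠ 1, base 5 is a Fermat witness: 817 is composite.

140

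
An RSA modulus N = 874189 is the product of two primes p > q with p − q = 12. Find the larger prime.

Since p = q + 12, we have 874189 = q(q + 12), so q² + 12q − 874189 = 0.
Discriminant: 12² + 4·874189 = 144 + 3496756 = 3496900; √3496900 = 1870.
q = (−12 + 1870)/2 = 929, and p = q + 12 = 941.
Check: 929 · 941 = 874189.

941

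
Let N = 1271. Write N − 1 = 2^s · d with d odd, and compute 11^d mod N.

1271 − 1 = 1270 = 2^1 · 635, so d = 635.
11^1 ≡ 11 (mod 1271)
11^2 ≡ 11^2 = 121 ≡ 121 (mod 1271)
11^4 ≡ 121^2 = 14641 ≡ 660 (mod 1271)
11^8 ≡ 660^2 = 435600 ≡ 918 (mod 1271)
11^16 ≡ 918^2 = 842724 ≡ 51 (mod 1271)
11^32 ≡ 51^2 = 2601 ≡ 59 (mod 1271)
11^64 ≡ 59^2 = 3481 ≡ 939 (mod 1271)
11^128 ≡ 939^2 = 881721 ≡ 918 (mod 1271)
11^256 ≡ 918^2 = 842724 ≡ 51 (mod 1271)
11^512 ≡ 51^2 = 2601 ≡ 59 (mod 1271)
635 = 512 + 64 + 32 + 16 + 8 + 2 + 1 in binary powers of 2.
So 11^635 ≡ 59 · 939 · 59 · 51 · 918 · 121 · 11 ≡ 998 (mod 1271).
Squaring chain: 998; never reaches −1, so base 11 is a Miller–Rabin witness that 1271 is composite.

998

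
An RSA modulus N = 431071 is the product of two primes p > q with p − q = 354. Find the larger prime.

Since p = q + 354, we have 431071 = q(q + 354), so q² + 354q − 431071 = 0.
Discriminant: 354² + 4·431071 = 125316 + 1724284 = 1849600; √1849600 = 1360.
q = (−354 + 1360)/2 = 503, and p = q + 354 = 857.
Check: 503 · 857 = 431071.

857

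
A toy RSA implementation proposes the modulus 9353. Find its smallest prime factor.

47

9353 is odd.
Digit sum 20, not divisible by 3.
Ends in 3: not divisible by 5.
7: 9353 = 7·1336 + 1
11: 9353 = 11·850 + 3
13: 9353 = 13·719 + 6
17: 9353 = 17·550 + 3
19: 9353 = 19·492 + 5
23: 9353 = 23·406 + 15
29: 9353 = 29·322 + 15
31: 9353 = 31·301 + 22
37: 9353 = 37·252 + 29
41: 9353 = 41·228 + 5
43: 9353 = 43·217 + 22
47: 9353 = 47·199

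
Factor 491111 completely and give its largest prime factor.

97

491111 = 61 · 8051
8051 = 83 · 97
97 is prime.
So 491111 = 61 · 83 · 97; the largest prime factor is 97.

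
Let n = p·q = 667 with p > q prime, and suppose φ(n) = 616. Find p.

29

φ(n) = (p−1)(q−1) = n − (p+q) + 1, so p + q = 667 − 616 + 1 = 52.
p and q are the roots of t² − 52t + 667 = 0.
Discriminant: 52² − 4·667 = 2704 − 2668 = 36; √36 = 6.
q = (52 − 6)/2 = 23, p = (52 + 6)/2 = 29.
Check: 23 · 29 = 667.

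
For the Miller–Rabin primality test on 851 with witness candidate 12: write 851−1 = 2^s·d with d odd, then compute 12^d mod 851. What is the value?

292

851 − 1 = 850 = 2^1 · 425, so d = 425.
12^1 ≡ 12 (mod 851)
12^2 ≡ 12^2 = 144 ≡ 144 (mod 851)
12^4 ≡ 144^2 = 20736 ≡ 312 (mod 851)
12^8 ≡ 312^2 = 97344 ≡ 330 (mod 851)
12^16 ≡ 330^2 = 108900 ≡ 823 (mod 851)
12^32 ≡ 823^2 = 677329 ≡ 784 (mod 851)
12^64 ≡ 784^2 = 614656 ≡ 234 (mod 851)
12^128 ≡ 234^2 = 54756 ≡ 292 (mod 851)
12^256 ≡ 292^2 = 85264 ≡ 164 (mod 851)
425 = 256 + 128 + 32 + 8 + 1 in binary powers of 2.
So 12^425 ≡ 164 · 292 · 784 · 330 · 12 ≡ 292 (mod 851).
Squaring chain: 292; never reaches −1, so base 12 is a Miller–Rabin witness that 851 is composite.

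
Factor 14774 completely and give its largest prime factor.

14774 = 2 · 7387
7387 = 83 · 89
89 is prime.
So 14774 = 2 · 83 · 89; the largest prime factor is 89.

89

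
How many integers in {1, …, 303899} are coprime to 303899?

Factor: 303899 = 23 · 73 · 181.
φ(303899) = (23−1) · (73−1) · (181−1) = 22 · 72 · 180 = 285120.

285120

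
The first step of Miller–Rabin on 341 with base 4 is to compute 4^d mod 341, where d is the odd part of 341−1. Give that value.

1

341 − 1 = 340 = 2^2 · 85, so d = 85.
4^1 ≡ 4 (mod 341)
4^2 ≡ 4^2 = 16 ≡ 16 (mod 341)
4^4 ≡ 16^2 = 256 ≡ 256 (mod 341)
4^8 ≡ 256^2 = 65536 ≡ 64 (mod 341)
4^16 ≡ 64^2 = 4096 ≡ 4 (mod 341)
4^32 ≡ 4^2 = 16 ≡ 16 (mod 341)
4^64 ≡ 16^2 = 256 ≡ 256 (mod 341)
85 = 64 + 16 + 4 + 1 in binary powers of 2.
So 4^85 ≡ 256 · 4 · 256 · 4 ≡ 1 (mod 341).
Since 4^d ≡ 1 (mod 341), base 4 does not prove 341 composite.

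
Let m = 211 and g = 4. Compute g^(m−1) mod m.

4^1 ≡ 4 (mod 211)
4^2 ≡ 4^2 = 16 ≡ 16 (mod 211)
4^4 ≡ 16^2 = 256 ≡ 45 (mod 211)
4^8 ≡ 45^2 = 2025 ≡ 126 (mod 211)
4^16 ≡ 126^2 = 15876 ≡ 51 (mod 211)
4^32 ≡ 51^2 = 2601 ≡ 69 (mod 211)
4^64 ≡ 69^2 = 4761 ≡ 119 (mod 211)
4^128 ≡ 119^2 = 14161 ≡ 24 (mod 211)
210 = 128 + 64 + 16 + 2 in binary powers of 2.
So 4^210 ≡ 24 · 119 · 51 · 16 ≡ 1 (mod 211).
Since the result is 1, base 4 gives no evidence that 211 is composite.

1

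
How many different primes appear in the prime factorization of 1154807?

3

1154807 = 23^2 · 2183
2183 = 37 · 59
1154807 = 23^2 · 37 · 59, which has 3 distinct prime factors.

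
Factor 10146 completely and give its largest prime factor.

89

10146 = 2 · 5073
5073 = 3 · 1691
1691 = 19 · 89
89 is prime.
So 10146 = 2 · 3 · 19 · 89; the largest prime factor is 89.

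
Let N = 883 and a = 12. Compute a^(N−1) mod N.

1

12^1 ≡ 12 (mod 883)
12^2 ≡ 12^2 = 144 ≡ 144 (mod 883)
12^4 ≡ 144^2 = 20736 ≡ 427 (mod 883)
12^8 ≡ 427^2 = 182329 ≡ 431 (mod 883)
12^16 ≡ 431^2 = 185761 ≡ 331 (mod 883)
12^32 ≡ 331^2 = 109561 ≡ 69 (mod 883)
12^64 ≡ 69^2 = 4761 ≡ 346 (mod 883)
12^128 ≡ 346^2 = 119716 ≡ 511 (mod 883)
12^256 ≡ 511^2 = 261121 ≡ 636 (mod 883)
12^512 ≡ 636^2 = 404496 ≡ 82 (mod 883)
882 = 512 + 256 + 64 + 32 + 16 + 2 in binary powers of 2.
So 12^882 ≡ 82 · 636 · 346 · 69 · 331 · 144 ≡ 1 (mod 883).
Since the result is 1, base 12 gives no evidence that 883 is composite.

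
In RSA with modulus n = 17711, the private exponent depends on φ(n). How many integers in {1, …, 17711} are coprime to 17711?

Factor: 17711 = 89 · 199.
φ(17711) = (89−1) · (199−1) = 88 · 198 = 17424.

17424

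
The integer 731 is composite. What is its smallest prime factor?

17

731 is odd.
Digit sum 11, not divisible by 3.
Ends in 1: not divisible by 5.
7: 731 = 7·104 + 3
11: 731 = 11·66 + 5
13: 731 = 13·56 + 3
17: 731 = 17·43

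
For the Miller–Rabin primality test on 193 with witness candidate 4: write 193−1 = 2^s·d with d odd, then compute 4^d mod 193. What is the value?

64

193 − 1 = 192 = 2^6 · 3, so d = 3.
4^1 ≡ 4 (mod 193)
4^2 ≡ 4^2 = 16 ≡ 16 (mod 193)
3 = 2 + 1 in binary powers of 2.
So 4^3 ≡ 16 · 4 ≡ 64 (mod 193).
Squaring chain: 64 → 43 → 112 → 192 → 1 → 1; reaches −1, so base 4 does not prove 193 composite.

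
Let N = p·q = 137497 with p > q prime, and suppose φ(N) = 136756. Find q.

φ(n) = (p−1)(q−1) = n − (p+q) + 1, so p + q = 137497 − 136756 + 1 = 742.
p and q are the roots of t² − 742t + 137497 = 0.
Discriminant: 742² − 4·137497 = 550564 − 549988 = 576; √576 = 24.
q = (742 − 24)/2 = 359, p = (742 + 24)/2 = 383.
Check: 359 · 383 = 137497.

359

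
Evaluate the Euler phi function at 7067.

6840

Factor: 7067 = 37 · 191.
φ(7067) = (37−1) · (191−1) = 36 · 190 = 6840.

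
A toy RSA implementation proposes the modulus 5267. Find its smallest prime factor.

23

5267 is odd.
Digit sum 20, not divisible by 3.
Ends in 7: not divisible by 5.
7: 5267 = 7·752 + 3
11: 5267 = 11·478 + 9
13: 5267 = 13·405 + 2
17: 5267 = 17·309 + 14
19: 5267 = 19·277 + 4
23: 5267 = 23·229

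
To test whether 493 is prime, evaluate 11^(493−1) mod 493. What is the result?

11^1 ≡ 11 (mod 493)
11^2 ≡ 11^2 = 121 ≡ 121 (mod 493)
11^4 ≡ 121^2 = 14641 ≡ 344 (mod 493)
11^8 ≡ 344^2 = 118336 ≡ 16 (mod 493)
11^16 ≡ 16^2 = 256 ≡ 256 (mod 493)
11^32 ≡ 256^2 = 65536 ≡ 460 (mod 493)
11^64 ≡ 460^2 = 211600 ≡ 103 (mod 493)
11^128 ≡ 103^2 = 10609 ≡ 256 (mod 493)
11^256 ≡ 256^2 = 65536 ≡ 460 (mod 493)
492 = 256 + 128 + 64 + 32 + 8 + 4 in binary powers of 2.
So 11^492 ≡ 460 · 256 · 103 · 460 · 16 · 344 ≡ 285 (mod 493).
Since 285 ≠ 1, base 11 is a Fermat witness: 493 is composite.

285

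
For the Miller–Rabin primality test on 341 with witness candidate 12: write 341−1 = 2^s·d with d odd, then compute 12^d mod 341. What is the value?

341 − 1 = 340 = 2^2 · 85, so d = 85.
12^1 ≡ 12 (mod 341)
12^2 ≡ 12^2 = 144 ≡ 144 (mod 341)
12^4 ≡ 144^2 = 20736 ≡ 276 (mod 341)
12^8 ≡ 276^2 = 76176 ≡ 133 (mod 341)
12^16 ≡ 133^2 = 17689 ≡ 298 (mod 341)
12^32 ≡ 298^2 = 88804 ≡ 144 (mod 341)
12^64 ≡ 144^2 = 20736 ≡ 276 (mod 341)
85 = 64 + 16 + 4 + 1 in binary powers of 2.
So 12^85 ≡ 276 · 298 · 276 · 12 ≡ 254 (mod 341).
Squaring chain: 254 → 67; never reaches −1, so base 12 is a Miller–Rabin witness that 341 is composite.

254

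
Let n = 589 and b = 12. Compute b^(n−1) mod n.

12^1 ≡ 12 (mod 589)
12^2 ≡ 12^2 = 144 ≡ 144 (mod 589)
12^4 ≡ 144^2 = 20736 ≡ 121 (mod 589)
12^8 ≡ 121^2 = 14641 ≡ 505 (mod 589)
12^16 ≡ 505^2 = 255025 ≡ 577 (mod 589)
12^32 ≡ 577^2 = 332929 ≡ 144 (mod 589)
12^64 ≡ 144^2 = 20736 ≡ 121 (mod 589)
12^128 ≡ 121^2 = 14641 ≡ 505 (mod 589)
12^256 ≡ 505^2 = 255025 ≡ 577 (mod 589)
12^512 ≡ 577^2 = 332929 ≡ 144 (mod 589)
588 = 512 + 64 + 8 + 4 in binary powers of 2.
So 12^588 ≡ 144 · 121 · 505 · 121 ≡ 39 (mod 589).
Since 39 ≠ 1, base 12 is a Fermat witness: 589 is composite.

39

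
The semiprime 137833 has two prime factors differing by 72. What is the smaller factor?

Since p = q + 72, we have 137833 = q(q + 72), so q² + 72q − 137833 = 0.
Discriminant: 72² + 4·137833 = 5184 + 551332 = 556516; √556516 = 746.
q = (−72 + 746)/2 = 337, and p = q + 72 = 409.
Check: 337 · 409 = 137833.

337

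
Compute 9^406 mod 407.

9^1 ≡ 9 (mod 407)
9^2 ≡ 9^2 = 81 ≡ 81 (mod 407)
9^4 ≡ 81^2 = 6561 ≡ 49 (mod 407)
9^8 ≡ 49^2 = 2401 ≡ 366 (mod 407)
9^16 ≡ 366^2 = 133956 ≡ 53 (mod 407)
9^32 ≡ 53^2 = 2809 ≡ 367 (mod 407)
9^64 ≡ 367^2 = 134689 ≡ 379 (mod 407)
9^128 ≡ 379^2 = 143641 ≡ 377 (mod 407)
9^256 ≡ 377^2 = 142129 ≡ 86 (mod 407)
406 = 256 + 128 + 16 + 4 + 2 in binary powers of 2.
So 9^406 ≡ 86 · 377 · 53 · 49 · 81 ≡ 9 (mod 407).
Since 9 ≠ 1, base 9 is a Fermat witness: 407 is composite.

9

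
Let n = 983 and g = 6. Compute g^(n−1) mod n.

1

6^1 ≡ 6 (mod 983)
6^2 ≡ 6^2 = 36 ≡ 36 (mod 983)
6^4 ≡ 36^2 = 1296 ≡ 313 (mod 983)
6^8 ≡ 313^2 = 97969 ≡ 652 (mod 983)
6^16 ≡ 652^2 = 425104 ≡ 448 (mod 983)
6^32 ≡ 448^2 = 200704 ≡ 172 (mod 983)
6^64 ≡ 172^2 = 29584 ≡ 94 (mod 983)
6^128 ≡ 94^2 = 8836 ≡ 972 (mod 983)
6^256 ≡ 972^2 = 944784 ≡ 121 (mod 983)
6^512 ≡ 121^2 = 14641 ≡ 879 (mod 983)
982 = 512 + 256 + 128 + 64 + 16 + 4 + 2 in binary powers of 2.
So 6^982 ≡ 879 · 121 · 972 · 94 · 448 · 313 · 36 ≡ 1 (mod 983).
Since the result is 1, base 6 gives no evidence that 983 is composite.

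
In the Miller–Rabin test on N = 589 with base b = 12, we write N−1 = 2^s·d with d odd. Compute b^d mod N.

151

589 − 1 = 588 = 2^2 · 147, so d = 147.
12^1 ≡ 12 (mod 589)
12^2 ≡ 12^2 = 144 ≡ 144 (mod 589)
12^4 ≡ 144^2 = 20736 ≡ 121 (mod 589)
12^8 ≡ 121^2 = 14641 ≡ 505 (mod 589)
12^16 ≡ 505^2 = 255025 ≡ 577 (mod 589)
12^32 ≡ 577^2 = 332929 ≡ 144 (mod 589)
12^64 ≡ 144^2 = 20736 ≡ 121 (mod 589)
12^128 ≡ 121^2 = 14641 ≡ 505 (mod 589)
147 = 128 + 16 + 2 + 1 in binary powers of 2.
So 12^147 ≡ 505 · 577 · 144 · 12 ≡ 151 (mod 589).
Squaring chain: 151 → 419; never reaches −1, so base 12 is a Miller–Rabin witness that 589 is composite.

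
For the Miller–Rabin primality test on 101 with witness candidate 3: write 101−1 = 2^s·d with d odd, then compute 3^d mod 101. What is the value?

10

101 − 1 = 100 = 2^2 · 25, so d = 25.
3^1 ≡ 3 (mod 101)
3^2 ≡ 3^2 = 9 ≡ 9 (mod 101)
3^4 ≡ 9^2 = 81 ≡ 81 (mod 101)
3^8 ≡ 81^2 = 6561 ≡ 97 (mod 101)
3^16 ≡ 97^2 = 9409 ≡ 16 (mod 101)
25 = 16 + 8 + 1 in binary powers of 2.
So 3^25 ≡ 16 · 97 · 3 ≡ 10 (mod 101).
Squaring chain: 10 → 100; reaches −1, so base 3 does not prove 101 composite.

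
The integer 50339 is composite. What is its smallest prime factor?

50339 is odd.
Digit sum 20, not divisible by 3.
Ends in 9: not divisible by 5.
7: 50339 = 7·7191 + 2
11: 50339 = 11·4576 + 3
13: 50339 = 13·3872 + 3
17: 50339 = 17·2961 + 2
19: 50339 = 19·2649 + 8
23: 50339 = 23·2188 + 15
29: 50339 = 29·1735 + 24
31: 50339 = 31·1623 + 26
37: 50339 = 37·1360 + 19
41: 50339 = 41·1227 + 32
43: 50339 = 43·1170 + 29
47: 50339 = 47·1071 + 2
53: 50339 = 53·949 + 42
59: 50339 = 59·853 + 12
61: 50339 = 61·825 + 14
67: 50339 = 67·751 + 22
71: 50339 = 71·709

71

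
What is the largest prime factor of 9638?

9638 = 2 · 4819
4819 = 61 · 79
79 is prime.
So 9638 = 2 · 61 · 79; the largest prime factor is 79.

79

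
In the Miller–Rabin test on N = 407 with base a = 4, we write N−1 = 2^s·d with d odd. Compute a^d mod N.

407 − 1 = 406 = 2^1 · 203, so d = 203.
4^1 ≡ 4 (mod 407)
4^2 ≡ 4^2 = 16 ≡ 16 (mod 407)
4^4 ≡ 16^2 = 256 ≡ 256 (mod 407)
4^8 ≡ 256^2 = 65536 ≡ 9 (mod 407)
4^16 ≡ 9^2 = 81 ≡ 81 (mod 407)
4^32 ≡ 81^2 = 6561 ≡ 49 (mod 407)
4^64 ≡ 49^2 = 2401 ≡ 366 (mod 407)
4^128 ≡ 366^2 = 133956 ≡ 53 (mod 407)
203 = 128 + 64 + 8 + 2 + 1 in binary powers of 2.
So 4^203 ≡ 53 · 366 · 9 · 16 · 4 ≡ 284 (mod 407).
Squaring chain: 284; never reaches −1, so base 4 is a Miller–Rabin witness that 407 is composite.

284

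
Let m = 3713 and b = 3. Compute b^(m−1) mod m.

3^1 ≡ 3 (mod 3713)
3^2 ≡ 3^2 = 9 ≡ 9 (mod 3713)
3^4 ≡ 9^2 = 81 ≡ 81 (mod 3713)
3^8 ≡ 81^2 = 6561 ≡ 2848 (mod 3713)
3^16 ≡ 2848^2 = 8111104 ≡ 1912 (mod 3713)
3^32 ≡ 1912^2 = 3655744 ≡ 2152 (mod 3713)
3^64 ≡ 2152^2 = 4631104 ≡ 993 (mod 3713)
3^128 ≡ 993^2 = 986049 ≡ 2104 (mod 3713)
3^256 ≡ 2104^2 = 4426816 ≡ 920 (mod 3713)
3^512 ≡ 920^2 = 846400 ≡ 3549 (mod 3713)
3^1024 ≡ 3549^2 = 12595401 ≡ 905 (mod 3713)
3^2048 ≡ 905^2 = 819025 ≡ 2165 (mod 3713)
3712 = 2048 + 1024 + 512 + 128 in binary powers of 2.
So 3^3712 ≡ 2165 · 905 · 3549 · 2104 ≡ 1447 (mod 3713).
Since 1447 ≠ 1, base 3 is a Fermat witness: 3713 is composite.

1447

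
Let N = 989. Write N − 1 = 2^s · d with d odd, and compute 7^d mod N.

523

989 − 1 = 988 = 2^2 · 247, so d = 247.
7^1 ≡ 7 (mod 989)
7^2 ≡ 7^2 = 49 ≡ 49 (mod 989)
7^4 ≡ 49^2 = 2401 ≡ 423 (mod 989)
7^8 ≡ 423^2 = 178929 ≡ 909 (mod 989)
7^16 ≡ 909^2 = 826281 ≡ 466 (mod 989)
7^32 ≡ 466^2 = 217156 ≡ 565 (mod 989)
7^64 ≡ 565^2 = 319225 ≡ 767 (mod 989)
7^128 ≡ 767^2 = 588289 ≡ 823 (mod 989)
247 = 128 + 64 + 32 + 16 + 4 + 2 + 1 in binary powers of 2.
So 7^247 ≡ 823 · 767 · 565 · 466 · 423 · 49 · 7 ≡ 523 (mod 989).
Squaring chain: 523 → 565; never reaches −1, so base 7 is a Miller–Rabin witness that 989 is composite.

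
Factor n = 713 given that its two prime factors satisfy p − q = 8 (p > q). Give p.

Since p = q + 8, we have 713 = q(q + 8), so q² + 8q − 713 = 0.
Discriminant: 8² + 4·713 = 64 + 2852 = 2916; √2916 = 54.
q = (−8 + 54)/2 = 23, and p = q + 8 = 31.
Check: 23 · 31 = 713.

31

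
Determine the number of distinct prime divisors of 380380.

6

380380 = 2^2 · 95095
95095 = 5 · 19019
19019 = 7 · 2717
2717 = 11 · 247
247 = 13 · 19
380380 = 2^2 · 5 · 7 · 11 · 13 · 19, which has 6 distinct prime factors.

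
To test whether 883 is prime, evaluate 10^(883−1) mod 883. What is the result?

1

10^1 ≡ 10 (mod 883)
10^2 ≡ 10^2 = 100 ≡ 100 (mod 883)
10^4 ≡ 100^2 = 10000 ≡ 287 (mod 883)
10^8 ≡ 287^2 = 82369 ≡ 250 (mod 883)
10^16 ≡ 250^2 = 62500 ≡ 690 (mod 883)
10^32 ≡ 690^2 = 476100 ≡ 163 (mod 883)
10^64 ≡ 163^2 = 26569 ≡ 79 (mod 883)
10^128 ≡ 79^2 = 6241 ≡ 60 (mod 883)
10^256 ≡ 60^2 = 3600 ≡ 68 (mod 883)
10^512 ≡ 68^2 = 4624 ≡ 209 (mod 883)
882 = 512 + 256 + 64 + 32 + 16 + 2 in binary powers of 2.
So 10^882 ≡ 209 · 68 · 79 · 163 · 690 · 100 ≡ 1 (mod 883).
Since the result is 1, base 10 gives no evidence that 883 is composite.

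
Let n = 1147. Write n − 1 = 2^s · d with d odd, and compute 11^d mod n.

1147 − 1 = 1146 = 2^1 · 573, so d = 573.
11^1 ≡ 11 (mod 1147)
11^2 ≡ 11^2 = 121 ≡ 121 (mod 1147)
11^4 ≡ 121^2 = 14641 ≡ 877 (mod 1147)
11^8 ≡ 877^2 = 769129 ≡ 639 (mod 1147)
11^16 ≡ 639^2 = 408321 ≡ 1136 (mod 1147)
11^32 ≡ 1136^2 = 1290496 ≡ 121 (mod 1147)
11^64 ≡ 121^2 = 14641 ≡ 877 (mod 1147)
11^128 ≡ 877^2 = 769129 ≡ 639 (mod 1147)
11^256 ≡ 639^2 = 408321 ≡ 1136 (mod 1147)
11^512 ≡ 1136^2 = 1290496 ≡ 121 (mod 1147)
573 = 512 + 32 + 16 + 8 + 4 + 1 in binary powers of 2.
So 11^573 ≡ 121 · 121 · 1136 · 639 · 877 · 11 ≡ 184 (mod 1147).
Squaring chain: 184; never reaches −1, so base 11 is a Miller–Rabin witness that 1147 is composite.

184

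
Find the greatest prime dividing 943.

41

943 = 23 · 41
41 is prime.
So 943 = 23 · 41; the largest prime factor is 41.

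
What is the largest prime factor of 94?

94 = 2 · 47
47 is prime.
So 94 = 2 · 47; the largest prime factor is 47.

47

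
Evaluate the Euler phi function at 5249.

Factor: 5249 = 29 · 181.
φ(5249) = (29−1) · (181−1) = 28 · 180 = 5040.

5040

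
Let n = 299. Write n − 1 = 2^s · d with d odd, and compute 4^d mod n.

299 − 1 = 298 = 2^1 · 149, so d = 149.
4^1 ≡ 4 (mod 299)
4^2 ≡ 4^2 = 16 ≡ 16 (mod 299)
4^4 ≡ 16^2 = 256 ≡ 256 (mod 299)
4^8 ≡ 256^2 = 65536 ≡ 55 (mod 299)
4^16 ≡ 55^2 = 3025 ≡ 35 (mod 299)
4^32 ≡ 35^2 = 1225 ≡ 29 (mod 299)
4^64 ≡ 29^2 = 841 ≡ 243 (mod 299)
4^128 ≡ 243^2 = 59049 ≡ 146 (mod 299)
149 = 128 + 16 + 4 + 1 in binary powers of 2.
So 4^149 ≡ 146 · 35 · 256 · 4 ≡ 140 (mod 299).
Squaring chain: 140; never reaches −1, so base 4 is a Miller–Rabin witness that 299 is composite.

140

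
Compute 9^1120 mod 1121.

9^1 ≡ 9 (mod 1121)
9^2 ≡ 9^2 = 81 ≡ 81 (mod 1121)
9^4 ≡ 81^2 = 6561 ≡ 956 (mod 1121)
9^8 ≡ 956^2 = 913936 ≡ 321 (mod 1121)
9^16 ≡ 321^2 = 103041 ≡ 1030 (mod 1121)
9^32 ≡ 1030^2 = 1060900 ≡ 434 (mod 1121)
9^64 ≡ 434^2 = 188356 ≡ 28 (mod 1121)
9^128 ≡ 28^2 = 784 ≡ 784 (mod 1121)
9^256 ≡ 784^2 = 614656 ≡ 348 (mod 1121)
9^512 ≡ 348^2 = 121104 ≡ 36 (mod 1121)
9^1024 ≡ 36^2 = 1296 ≡ 175 (mod 1121)
1120 = 1024 + 64 + 32 in binary powers of 2.
So 9^1120 ≡ 175 · 28 · 434 ≡ 63 (mod 1121).
Since 63 ≠ 1, base 9 is a Fermat witness: 1121 is composite.

63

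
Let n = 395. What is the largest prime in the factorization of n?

395 = 5 · 79
79 is prime.
So 395 = 5 · 79; the largest prime factor is 79.

79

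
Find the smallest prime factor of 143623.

143623 is odd.
Digit sum 19, not divisible by 3.
Ends in 3: not divisible by 5.
7: 143623 = 7·20517 + 4
11: 143623 = 11·13056 + 7
13: 143623 = 13·11047 + 12
17: 143623 = 17·8448 + 7
19: 143623 = 19·7559 + 2
23: 143623 = 23·6244 + 11
29: 143623 = 29·4952 + 15
31: 143623 = 31·4633

31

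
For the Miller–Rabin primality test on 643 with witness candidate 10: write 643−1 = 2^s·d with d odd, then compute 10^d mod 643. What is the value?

643 − 1 = 642 = 2^1 · 321, so d = 321.
10^1 ≡ 10 (mod 643)
10^2 ≡ 10^2 = 100 ≡ 100 (mod 643)
10^4 ≡ 100^2 = 10000 ≡ 355 (mod 643)
10^8 ≡ 355^2 = 126025 ≡ 640 (mod 643)
10^16 ≡ 640^2 = 409600 ≡ 9 (mod 643)
10^32 ≡ 9^2 = 81 ≡ 81 (mod 643)
10^64 ≡ 81^2 = 6561 ≡ 131 (mod 643)
10^128 ≡ 131^2 = 17161 ≡ 443 (mod 643)
10^256 ≡ 443^2 = 196249 ≡ 134 (mod 643)
321 = 256 + 64 + 1 in binary powers of 2.
So 10^321 ≡ 134 · 131 · 10 ≡ 1 (mod 643).
Since 10^d ≡ 1 (mod 643), base 10 does not prove 643 composite.

1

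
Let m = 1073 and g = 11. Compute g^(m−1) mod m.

11^1 ≡ 11 (mod 1073)
11^2 ≡ 11^2 = 121 ≡ 121 (mod 1073)
11^4 ≡ 121^2 = 14641 ≡ 692 (mod 1073)
11^8 ≡ 692^2 = 478864 ≡ 306 (mod 1073)
11^16 ≡ 306^2 = 93636 ≡ 285 (mod 1073)
11^32 ≡ 285^2 = 81225 ≡ 750 (mod 1073)
11^64 ≡ 750^2 = 562500 ≡ 248 (mod 1073)
11^128 ≡ 248^2 = 61504 ≡ 343 (mod 1073)
11^256 ≡ 343^2 = 117649 ≡ 692 (mod 1073)
11^512 ≡ 692^2 = 478864 ≡ 306 (mod 1073)
11^1024 ≡ 306^2 = 93636 ≡ 285 (mod 1073)
1072 = 1024 + 32 + 16 in binary powers of 2.
So 11^1072 ≡ 285 · 750 · 285 ≡ 248 (mod 1073).
Since 248 ≠ 1, base 11 is a Fermat witness: 1073 is composite.

248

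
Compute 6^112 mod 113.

1

6^1 ≡ 6 (mod 113)
6^2 ≡ 6^2 = 36 ≡ 36 (mod 113)
6^4 ≡ 36^2 = 1296 ≡ 53 (mod 113)
6^8 ≡ 53^2 = 2809 ≡ 97 (mod 113)
6^16 ≡ 97^2 = 9409 ≡ 30 (mod 113)
6^32 ≡ 30^2 = 900 ≡ 109 (mod 113)
6^64 ≡ 109^2 = 11881 ≡ 16 (mod 113)
112 = 64 + 32 + 16 in binary powers of 2.
So 6^112 ≡ 16 · 109 · 30 ≡ 1 (mod 113).
Since the result is 1, base 6 gives no evidence that 113 is composite.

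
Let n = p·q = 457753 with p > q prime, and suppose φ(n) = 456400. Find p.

701

φ(n) = (p−1)(q−1) = n − (p+q) + 1, so p + q = 457753 − 456400 + 1 = 1354.
p and q are the roots of t² − 1354t + 457753 = 0.
Discriminant: 1354² − 4·457753 = 1833316 − 1831012 = 2304; √2304 = 48.
q = (1354 − 48)/2 = 653, p = (1354 + 48)/2 = 701.
Check: 653 · 701 = 457753.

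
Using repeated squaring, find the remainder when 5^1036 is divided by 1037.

5^1 ≡ 5 (mod 1037)
5^2 ≡ 5^2 = 25 ≡ 25 (mod 1037)
5^4 ≡ 25^2 = 625 ≡ 625 (mod 1037)
5^8 ≡ 625^2 = 390625 ≡ 713 (mod 1037)
5^16 ≡ 713^2 = 508369 ≡ 239 (mod 1037)
5^32 ≡ 239^2 = 57121 ≡ 86 (mod 1037)
5^64 ≡ 86^2 = 7396 ≡ 137 (mod 1037)
5^128 ≡ 137^2 = 18769 ≡ 103 (mod 1037)
5^256 ≡ 103^2 = 10609 ≡ 239 (mod 1037)
5^512 ≡ 239^2 = 57121 ≡ 86 (mod 1037)
5^1024 ≡ 86^2 = 7396 ≡ 137 (mod 1037)
1036 = 1024 + 8 + 4 in binary powers of 2.
So 5^1036 ≡ 137 · 713 · 625 ≡ 361 (mod 1037).
Since 361 ≠ 1, base 5 is a Fermat witness: 1037 is composite.

361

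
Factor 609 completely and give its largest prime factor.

609 = 3 · 203
203 = 7 · 29
29 is prime.
So 609 = 3 · 7 · 29; the largest prime factor is 29.

29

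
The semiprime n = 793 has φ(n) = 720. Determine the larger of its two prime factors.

φ(n) = (p−1)(q−1) = n − (p+q) + 1, so p + q = 793 − 720 + 1 = 74.
p and q are the roots of t² − 74t + 793 = 0.
Discriminant: 74² − 4·793 = 5476 − 3172 = 2304; √2304 = 48.
q = (74 − 48)/2 = 13, p = (74 + 48)/2 = 61.
Check: 13 · 61 = 793.

61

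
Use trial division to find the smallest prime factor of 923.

13

923 is odd.
Digit sum 14, not divisible by 3.
Ends in 3: not divisible by 5.
7: 923 = 7·131 + 6
11: 923 = 11·83 + 10
13: 923 = 13·71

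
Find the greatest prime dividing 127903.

83

127903 = 23 · 5561
5561 = 67 · 83
83 is prime.
So 127903 = 23 · 67 · 83; the largest prime factor is 83.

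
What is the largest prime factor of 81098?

81098 = 2 · 40549
40549 = 23 · 1763
1763 = 41 · 43
43 is prime.
So 81098 = 2 · 23 · 41 · 43; the largest prime factor is 43.

43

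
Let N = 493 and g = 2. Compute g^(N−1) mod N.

2^1 ≡ 2 (mod 493)
2^2 ≡ 2^2 = 4 ≡ 4 (mod 493)
2^4 ≡ 4^2 = 16 ≡ 16 (mod 493)
2^8 ≡ 16^2 = 256 ≡ 256 (mod 493)
2^16 ≡ 256^2 = 65536 ≡ 460 (mod 493)
2^32 ≡ 460^2 = 211600 ≡ 103 (mod 493)
2^64 ≡ 103^2 = 10609 ≡ 256 (mod 493)
2^128 ≡ 256^2 = 65536 ≡ 460 (mod 493)
2^256 ≡ 460^2 = 211600 ≡ 103 (mod 493)
492 = 256 + 128 + 64 + 32 + 8 + 4 in binary powers of 2.
So 2^492 ≡ 103 · 460 · 256 · 103 · 256 · 16 ≡ 373 (mod 493).
Since 373 ≠ 1, base 2 is a Fermat witness: 493 is composite.

373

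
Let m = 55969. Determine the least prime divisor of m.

97

55969 is odd.
Digit sum 34, not divisible by 3.
Ends in 9: not divisible by 5.
7: 55969 = 7·7995 + 4
11: 55969 = 11·5088 + 1
13: 55969 = 13·4305 + 4
17: 55969 = 17·3292 + 5
19: 55969 = 19·2945 + 14
23: 55969 = 23·2433 + 10
29: 55969 = 29·1929 + 28
31: 55969 = 31·1805 + 14
37: 55969 = 37·1512 + 25
41: 55969 = 41·1365 + 4
43: 55969 = 43·1301 + 26
47: 55969 = 47·1190 + 39
53: 55969 = 53·1056 + 1
59: 55969 = 59·948 + 37
61: 55969 = 61·917 + 32
67: 55969 = 67·835 + 24
71: 55969 = 71·788 + 21
73: 55969 = 73·766 + 51
79: 55969 = 79·708 + 37
83: 55969 = 83·674 + 27
89: 55969 = 89·628 + 77
97: 55969 = 97·577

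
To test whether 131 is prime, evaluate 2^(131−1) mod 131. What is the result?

2^1 ≡ 2 (mod 131)
2^2 ≡ 2^2 = 4 ≡ 4 (mod 131)
2^4 ≡ 4^2 = 16 ≡ 16 (mod 131)
2^8 ≡ 16^2 = 256 ≡ 125 (mod 131)
2^16 ≡ 125^2 = 15625 ≡ 36 (mod 131)
2^32 ≡ 36^2 = 1296 ≡ 117 (mod 131)
2^64 ≡ 117^2 = 13689 ≡ 65 (mod 131)
2^128 ≡ 65^2 = 4225 ≡ 33 (mod 131)
130 = 128 + 2 in binary powers of 2.
So 2^130 ≡ 33 · 4 ≡ 1 (mod 131).
Since the result is 1, base 2 gives no evidence that 131 is composite.

1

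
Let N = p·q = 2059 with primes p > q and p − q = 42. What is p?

71

Since p = q + 42, we have 2059 = q(q + 42), so q² + 42q − 2059 = 0.
Discriminant: 42² + 4·2059 = 1764 + 8236 = 10000; √10000 = 100.
q = (−42 + 100)/2 = 29, and p = q + 42 = 71.
Check: 29 · 71 = 2059.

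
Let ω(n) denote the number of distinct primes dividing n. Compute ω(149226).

6

149226 = 2 · 74613
74613 = 3 · 24871
24871 = 7 · 3553
3553 = 11 · 323
323 = 17 · 19
149226 = 2 · 3 · 7 · 11 · 17 · 19, which has 6 distinct prime factors.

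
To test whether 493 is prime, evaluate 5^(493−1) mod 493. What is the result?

344

5^1 ≡ 5 (mod 493)
5^2 ≡ 5^2 = 25 ≡ 25 (mod 493)
5^4 ≡ 25^2 = 625 ≡ 132 (mod 493)
5^8 ≡ 132^2 = 17424 ≡ 169 (mod 493)
5^16 ≡ 169^2 = 28561 ≡ 460 (mod 493)
5^32 ≡ 460^2 = 211600 ≡ 103 (mod 493)
5^64 ≡ 103^2 = 10609 ≡ 256 (mod 493)
5^128 ≡ 256^2 = 65536 ≡ 460 (mod 493)
5^256 ≡ 460^2 = 211600 ≡ 103 (mod 493)
492 = 256 + 128 + 64 + 32 + 8 + 4 in binary powers of 2.
So 5^492 ≡ 103 · 460 · 256 · 103 · 169 · 132 ≡ 344 (mod 493).
Since 344 ≠ 1, base 5 is a Fermat witness: 493 is composite.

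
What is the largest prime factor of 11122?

11122 = 2 · 5561
5561 = 67 · 83
83 is prime.
So 11122 = 2 · 67 · 83; the largest prime factor is 83.

83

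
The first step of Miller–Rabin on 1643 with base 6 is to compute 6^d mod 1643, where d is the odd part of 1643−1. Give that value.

1643 − 1 = 1642 = 2^1 · 821, so d = 821.
6^1 ≡ 6 (mod 1643)
6^2 ≡ 6^2 = 36 ≡ 36 (mod 1643)
6^4 ≡ 36^2 = 1296 ≡ 1296 (mod 1643)
6^8 ≡ 1296^2 = 1679616 ≡ 470 (mod 1643)
6^16 ≡ 470^2 = 220900 ≡ 738 (mod 1643)
6^32 ≡ 738^2 = 544644 ≡ 811 (mod 1643)
6^64 ≡ 811^2 = 657721 ≡ 521 (mod 1643)
6^128 ≡ 521^2 = 271441 ≡ 346 (mod 1643)
6^256 ≡ 346^2 = 119716 ≡ 1420 (mod 1643)
6^512 ≡ 1420^2 = 2016400 ≡ 439 (mod 1643)
821 = 512 + 256 + 32 + 16 + 4 + 1 in binary powers of 2.
So 6^821 ≡ 439 · 1420 · 811 · 738 · 1296 · 6 ≡ 1607 (mod 1643).
Squaring chain: 1607; never reaches −1, so base 6 is a Miller–Rabin witness that 1643 is composite.

1607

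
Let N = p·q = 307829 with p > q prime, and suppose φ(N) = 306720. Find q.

φ(n) = (p−1)(q−1) = n − (p+q) + 1, so p + q = 307829 − 306720 + 1 = 1110.
p and q are the roots of t² − 1110t + 307829 = 0.
Discriminant: 1110² − 4·307829 = 1232100 − 1231316 = 784; √784 = 28.
q = (1110 − 28)/2 = 541, p = (1110 + 28)/2 = 569.
Check: 541 · 569 = 307829.

541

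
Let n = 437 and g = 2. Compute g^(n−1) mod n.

358

2^1 ≡ 2 (mod 437)
2^2 ≡ 2^2 = 4 ≡ 4 (mod 437)
2^4 ≡ 4^2 = 16 ≡ 16 (mod 437)
2^8 ≡ 16^2 = 256 ≡ 256 (mod 437)
2^16 ≡ 256^2 = 65536 ≡ 423 (mod 437)
2^32 ≡ 423^2 = 178929 ≡ 196 (mod 437)
2^64 ≡ 196^2 = 38416 ≡ 397 (mod 437)
2^128 ≡ 397^2 = 157609 ≡ 289 (mod 437)
2^256 ≡ 289^2 = 83521 ≡ 54 (mod 437)
436 = 256 + 128 + 32 + 16 + 4 in binary powers of 2.
So 2^436 ≡ 54 · 289 · 196 · 423 · 16 ≡ 358 (mod 437).
Since 358 ≠ 1, base 2 is a Fermat witness: 437 is composite.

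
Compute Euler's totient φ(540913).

517920

Factor: 540913 = 41 · 79 · 167.
φ(540913) = (41−1) · (79−1) · (167−1) = 40 · 78 · 166 = 517920.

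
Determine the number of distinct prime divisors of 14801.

14801 = 19^2 · 41
14801 = 19^2 · 41, which has 2 distinct prime factors.

2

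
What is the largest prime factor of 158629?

158629 = 41 · 3869
3869 = 53 · 73
73 is prime.
So 158629 = 41 · 53 · 73; the largest prime factor is 73.

73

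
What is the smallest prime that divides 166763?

19

166763 is odd.
Digit sum 29, not divisible by 3.
Ends in 3: not divisible by 5.
7: 166763 = 7·23823 + 2
11: 166763 = 11·15160 + 3
13: 166763 = 13·12827 + 12
17: 166763 = 17·9809 + 10
19: 166763 = 19·8777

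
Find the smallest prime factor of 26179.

26179 is odd.
Digit sum 25, not divisible by 3.
Ends in 9: not divisible by 5.
7: 26179 = 7·3739 + 6
11: 26179 = 11·2379 + 10
13: 26179 = 13·2013 + 10
17: 26179 = 17·1539 + 16
19: 26179 = 19·1377 + 16
23: 26179 = 23·1138 + 5
29: 26179 = 29·902 + 21
31: 26179 = 31·844 + 15
37: 26179 = 37·707 + 20
41: 26179 = 41·638 + 21
43: 26179 = 43·608 + 35
47: 26179 = 47·557

47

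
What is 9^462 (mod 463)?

1

9^1 ≡ 9 (mod 463)
9^2 ≡ 9^2 = 81 ≡ 81 (mod 463)
9^4 ≡ 81^2 = 6561 ≡ 79 (mod 463)
9^8 ≡ 79^2 = 6241 ≡ 222 (mod 463)
9^16 ≡ 222^2 = 49284 ≡ 206 (mod 463)
9^32 ≡ 206^2 = 42436 ≡ 303 (mod 463)
9^64 ≡ 303^2 = 91809 ≡ 135 (mod 463)
9^128 ≡ 135^2 = 18225 ≡ 168 (mod 463)
9^256 ≡ 168^2 = 28224 ≡ 444 (mod 463)
462 = 256 + 128 + 64 + 8 + 4 + 2 in binary powers of 2.
So 9^462 ≡ 444 · 168 · 135 · 222 · 79 · 81 ≡ 1 (mod 463).
Since the result is 1, base 9 gives no evidence that 463 is composite.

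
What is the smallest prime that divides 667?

667 is odd.
Digit sum 19, not divisible by 3.
Ends in 7: not divisible by 5.
7: 667 = 7·95 + 2
11: 667 = 11·60 + 7
13: 667 = 13·51 + 4
17: 667 = 17·39 + 4
19: 667 = 19·35 + 2
23: 667 = 23·29

23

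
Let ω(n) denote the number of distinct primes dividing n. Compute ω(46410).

6

46410 = 2 · 23205
23205 = 3 · 7735
7735 = 5 · 1547
1547 = 7 · 221
221 = 13 · 17
46410 = 2 · 3 · 5 · 7 · 13 · 17, which has 6 distinct prime factors.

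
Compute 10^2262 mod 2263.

10^1 ≡ 10 (mod 2263)
10^2 ≡ 10^2 = 100 ≡ 100 (mod 2263)
10^4 ≡ 100^2 = 10000 ≡ 948 (mod 2263)
10^8 ≡ 948^2 = 898704 ≡ 293 (mod 2263)
10^16 ≡ 293^2 = 85849 ≡ 2118 (mod 2263)
10^32 ≡ 2118^2 = 4485924 ≡ 658 (mod 2263)
10^64 ≡ 658^2 = 432964 ≡ 731 (mod 2263)
10^128 ≡ 731^2 = 534361 ≡ 293 (mod 2263)
10^256 ≡ 293^2 = 85849 ≡ 2118 (mod 2263)
10^512 ≡ 2118^2 = 4485924 ≡ 658 (mod 2263)
10^1024 ≡ 658^2 = 432964 ≡ 731 (mod 2263)
10^2048 ≡ 731^2 = 534361 ≡ 293 (mod 2263)
2262 = 2048 + 128 + 64 + 16 + 4 + 2 in binary powers of 2.
So 10^2262 ≡ 293 · 293 · 731 · 2118 · 948 · 100 ≡ 2236 (mod 2263).
Since 2236 ≠ 1, base 10 is a Fermat witness: 2263 is composite.

2236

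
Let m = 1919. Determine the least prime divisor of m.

1919 is odd.
Digit sum 20, not divisible by 3.
Ends in 9: not divisible by 5.
7: 1919 = 7·274 + 1
11: 1919 = 11·174 + 5
13: 1919 = 13·147 + 8
17: 1919 = 17·112 + 15
19: 1919 = 19·101

19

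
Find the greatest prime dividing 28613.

28613 = 13 · 2201
2201 = 31 · 71
71 is prime.
So 28613 = 13 · 31 · 71; the largest prime factor is 71.

71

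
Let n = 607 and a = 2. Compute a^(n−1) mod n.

1

2^1 ≡ 2 (mod 607)
2^2 ≡ 2^2 = 4 ≡ 4 (mod 607)
2^4 ≡ 4^2 = 16 ≡ 16 (mod 607)
2^8 ≡ 16^2 = 256 ≡ 256 (mod 607)
2^16 ≡ 256^2 = 65536 ≡ 587 (mod 607)
2^32 ≡ 587^2 = 344569 ≡ 400 (mod 607)
2^64 ≡ 400^2 = 160000 ≡ 359 (mod 607)
2^128 ≡ 359^2 = 128881 ≡ 197 (mod 607)
2^256 ≡ 197^2 = 38809 ≡ 568 (mod 607)
2^512 ≡ 568^2 = 322624 ≡ 307 (mod 607)
606 = 512 + 64 + 16 + 8 + 4 + 2 in binary powers of 2.
So 2^606 ≡ 307 · 359 · 587 · 256 · 16 · 4 ≡ 1 (mod 607).
Since the result is 1, base 2 gives no evidence that 607 is composite.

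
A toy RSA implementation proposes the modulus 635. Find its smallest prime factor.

5

635 is odd.
Digit sum 14, not divisible by 3.
Ends in 5: divisible by 5.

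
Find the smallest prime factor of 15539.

41

15539 is odd.
Digit sum 23, not divisible by 3.
Ends in 9: not divisible by 5.
7: 15539 = 7·2219 + 6
11: 15539 = 11·1412 + 7
13: 15539 = 13·1195 + 4
17: 15539 = 17·914 + 1
19: 15539 = 19·817 + 16
23: 15539 = 23·675 + 14
29: 15539 = 29·535 + 24
31: 15539 = 31·501 + 8
37: 15539 = 37·419 + 36
41: 15539 = 41·379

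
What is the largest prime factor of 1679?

73

1679 = 23 · 73
73 is prime.
So 1679 = 23 · 73; the largest prime factor is 73.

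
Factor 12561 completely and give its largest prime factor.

12561 = 3 · 4187
4187 = 53 · 79
79 is prime.
So 12561 = 3 · 53 · 79; the largest prime factor is 79.

79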